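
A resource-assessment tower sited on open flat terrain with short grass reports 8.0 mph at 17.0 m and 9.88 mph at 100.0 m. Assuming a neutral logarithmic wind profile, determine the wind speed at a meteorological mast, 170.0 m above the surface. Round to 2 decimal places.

10.44 mph

Log law: V ∝ ln(z/z₀). From the pair, with r = V₁/V₂ = 0.80972,
ln z₀ = (ln z₁ − r·ln z₂)/(1 − r) = (2.8332 − 0.80972×4.6052)/0.19028 = -4.7070 → z₀ = 0.009032 m
V₃ = V₁ · ln(z₃/z₀)/ln(z₁/z₀) = 8.0 × 9.8428/7.5402 = 10.4430 mph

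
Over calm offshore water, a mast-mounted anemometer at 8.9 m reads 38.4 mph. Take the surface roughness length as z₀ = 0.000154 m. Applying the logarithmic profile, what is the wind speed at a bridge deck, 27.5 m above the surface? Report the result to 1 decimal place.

42.4 mph

Log law: V(z) ∝ ln(z/z₀), so V₂/V₁ = ln(z₂/z₀) / ln(z₁/z₀).
ln(27.5/0.000154) = 12.0927, ln(8.9/0.000154) = 10.9646
V₂ = 38.4 × 12.0927/10.9646 = 38.4 × 1.1029 = 42.3509 mph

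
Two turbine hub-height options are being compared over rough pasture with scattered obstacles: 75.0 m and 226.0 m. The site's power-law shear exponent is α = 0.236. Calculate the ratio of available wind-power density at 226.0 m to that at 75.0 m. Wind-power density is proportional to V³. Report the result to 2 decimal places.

Speed ratio: V_B/V_A = (z_B/z_A)^α = (226.0/75.0)^0.236 = (3.0133)^0.236 = 1.29734
Power-density ratio: P_B/P_A = (V_B/V_A)³ = (1.29734)³ = 2.18356

2.18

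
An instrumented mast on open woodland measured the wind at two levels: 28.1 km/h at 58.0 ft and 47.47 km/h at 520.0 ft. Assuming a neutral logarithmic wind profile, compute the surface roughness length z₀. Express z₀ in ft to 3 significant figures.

Log law: V(z) ∝ ln(z/z₀). With r = V₁/V₂ = 28.1/47.47 = 0.59195,
r · ln(z₂/z₀) = ln(z₁/z₀) ⇒ ln z₀ = (ln z₁ − r·ln z₂)/(1 − r)
ln z₀ = (4.06044 − 0.59195×6.25383) / 0.40805 = 0.8785
z₀ = exp(0.8785) = 2.407 ft

z₀ ≈ 2.41 ft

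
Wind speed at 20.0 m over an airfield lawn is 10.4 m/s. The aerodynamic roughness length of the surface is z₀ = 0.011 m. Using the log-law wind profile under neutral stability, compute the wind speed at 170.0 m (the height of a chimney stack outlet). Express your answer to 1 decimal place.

13.4 m/s

Log law: V(z) ∝ ln(z/z₀), so V₂/V₁ = ln(z₂/z₀) / ln(z₁/z₀).
ln(170.0/0.011) = 9.6457, ln(20.0/0.011) = 7.5056
V₂ = 10.4 × 9.6457/7.5056 = 10.4 × 1.2851 = 13.3653 m/s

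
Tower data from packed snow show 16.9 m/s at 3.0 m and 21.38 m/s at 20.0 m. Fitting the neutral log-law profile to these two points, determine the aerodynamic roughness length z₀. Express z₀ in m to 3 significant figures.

Log law: V(z) ∝ ln(z/z₀). With r = V₁/V₂ = 16.9/21.38 = 0.79046,
r · ln(z₂/z₀) = ln(z₁/z₀) ⇒ ln z₀ = (ln z₁ − r·ln z₂)/(1 − r)
ln z₀ = (1.09861 − 0.79046×2.99573) / 0.20954 = -6.0579
z₀ = exp(-6.0579) = 0.002339 m

z₀ ≈ 0.00234 m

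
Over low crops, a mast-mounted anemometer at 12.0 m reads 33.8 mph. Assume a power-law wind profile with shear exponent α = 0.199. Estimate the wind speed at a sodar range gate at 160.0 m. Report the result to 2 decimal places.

Power-law profile: V₂ = V₁ · (z₂/z₁)^α
V₂ = 33.8 × (160.0/12.0)^0.199 = 33.8 × (13.3333)^0.199
    = 33.8 × 1.6744 = 56.5952 mph

56.60 mph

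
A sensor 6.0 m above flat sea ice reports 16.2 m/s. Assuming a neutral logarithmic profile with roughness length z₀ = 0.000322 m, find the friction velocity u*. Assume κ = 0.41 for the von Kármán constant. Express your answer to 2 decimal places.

Log law: V(z) = (u*/κ) · ln(z/z₀) ⇒ u* = κ · V / ln(z/z₀)
u* = 0.41 × 16.2 / ln(6.0/0.000322) = 0.41 × 16.2 / 9.8327
   = 6.6420 / 9.8327 = 0.6755 m/s

u* ≈ 0.68 m/s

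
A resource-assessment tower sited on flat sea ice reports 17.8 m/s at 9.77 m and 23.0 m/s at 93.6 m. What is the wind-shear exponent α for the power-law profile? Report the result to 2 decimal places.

Power law: V₂/V₁ = (z₂/z₁)^α ⇒ α = ln(V₂/V₁) / ln(z₂/z₁)
α = ln(23.0/17.8) / ln(93.6/9.77) = ln(1.2921) / ln(9.5803)
  = 0.25630 / 2.25971 = 0.11342

α ≈ 0.11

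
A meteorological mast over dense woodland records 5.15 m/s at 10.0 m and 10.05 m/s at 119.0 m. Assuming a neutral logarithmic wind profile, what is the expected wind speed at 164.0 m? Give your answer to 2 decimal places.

Log law: V ∝ ln(z/z₀). From the pair, with r = V₁/V₂ = 0.51244,
ln z₀ = (ln z₁ − r·ln z₂)/(1 − r) = (2.3026 − 0.51244×4.7791)/0.48756 = -0.3003 → z₀ = 0.7406 m
V₃ = V₁ · ln(z₃/z₀)/ln(z₁/z₀) = 5.15 × 5.4002/2.6029 = 10.6846 m/s

10.68 m/s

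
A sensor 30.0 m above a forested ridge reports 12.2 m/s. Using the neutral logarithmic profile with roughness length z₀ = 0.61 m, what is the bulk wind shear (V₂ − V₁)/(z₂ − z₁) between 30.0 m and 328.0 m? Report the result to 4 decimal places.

0.0251 m/s/m

Log law: V₂ = V₁ · ln(z₂/z₀)/ln(z₁/z₀) = 12.2 × 6.2873/3.8955 = 19.6907 m/s
ΔV/Δz = (19.6907 − 12.2)/(328.0 − 30.0) = 7.4907/298.0000 = 0.02514 m/s/m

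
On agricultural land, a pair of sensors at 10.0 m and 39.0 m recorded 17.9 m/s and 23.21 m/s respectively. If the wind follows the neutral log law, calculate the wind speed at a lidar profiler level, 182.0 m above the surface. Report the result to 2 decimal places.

Log law: V ∝ ln(z/z₀). From the pair, with r = V₁/V₂ = 0.77122,
ln z₀ = (ln z₁ − r·ln z₂)/(1 − r) = (2.3026 − 0.77122×3.6636)/0.22878 = -2.2853 → z₀ = 0.1017 m
V₃ = V₁ · ln(z₃/z₀)/ln(z₁/z₀) = 17.9 × 7.4893/4.5878 = 29.2202 m/s

29.22 m/s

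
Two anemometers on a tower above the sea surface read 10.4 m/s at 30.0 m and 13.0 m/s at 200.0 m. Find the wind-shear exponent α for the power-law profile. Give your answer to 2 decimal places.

Power law: V₂/V₁ = (z₂/z₁)^α ⇒ α = ln(V₂/V₁) / ln(z₂/z₁)
α = ln(13.0/10.4) / ln(200.0/30.0) = ln(1.2500) / ln(6.6667)
  = 0.22314 / 1.89712 = 0.11762

α ≈ 0.12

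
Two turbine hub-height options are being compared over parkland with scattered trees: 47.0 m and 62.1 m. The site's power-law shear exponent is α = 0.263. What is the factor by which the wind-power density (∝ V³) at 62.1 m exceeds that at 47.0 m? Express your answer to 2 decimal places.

1.25

Speed ratio: V_B/V_A = (z_B/z_A)^α = (62.1/47.0)^0.263 = (1.3213)^0.263 = 1.07602
Power-density ratio: P_B/P_A = (V_B/V_A)³ = (1.07602)³ = 1.24585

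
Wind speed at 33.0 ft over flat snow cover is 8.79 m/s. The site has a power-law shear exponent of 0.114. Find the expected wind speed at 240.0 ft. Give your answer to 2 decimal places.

11.02 m/s

Power-law profile: V₂ = V₁ · (z₂/z₁)^α
V₂ = 8.79 × (240.0/33.0)^0.114 = 8.79 × (7.2727)^0.114
    = 8.79 × 1.2538 = 11.0210 m/s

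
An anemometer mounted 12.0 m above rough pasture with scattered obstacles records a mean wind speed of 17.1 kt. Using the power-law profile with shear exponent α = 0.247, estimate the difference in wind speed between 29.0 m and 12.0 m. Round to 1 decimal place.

4.2 kt

Power law: V₂ = V₁ · (z₂/z₁)^α = 17.1 × (2.4167)^0.247 = 21.2643 kt
ΔV = 21.2643 − 17.1 = 4.1643 kt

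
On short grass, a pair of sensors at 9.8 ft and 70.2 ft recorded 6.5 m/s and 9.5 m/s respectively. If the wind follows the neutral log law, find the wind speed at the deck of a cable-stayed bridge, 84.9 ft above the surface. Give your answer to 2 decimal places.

Log law: V ∝ ln(z/z₀). From the pair, with r = V₁/V₂ = 0.68421,
ln z₀ = (ln z₁ − r·ln z₂)/(1 − r) = (2.2824 − 0.68421×4.2513)/0.31579 = -1.9837 → z₀ = 0.1376 ft
V₃ = V₁ · ln(z₃/z₀)/ln(z₁/z₀) = 6.5 × 6.4252/4.2661 = 9.7897 m/s

9.79 m/s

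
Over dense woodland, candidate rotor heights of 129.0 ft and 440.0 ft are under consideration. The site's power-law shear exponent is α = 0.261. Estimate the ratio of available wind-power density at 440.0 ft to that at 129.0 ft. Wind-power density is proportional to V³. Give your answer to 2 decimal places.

Speed ratio: V_B/V_A = (z_B/z_A)^α = (440.0/129.0)^0.261 = (3.4109)^0.261 = 1.37745
Power-density ratio: P_B/P_A = (V_B/V_A)³ = (1.37745)³ = 2.61356

2.61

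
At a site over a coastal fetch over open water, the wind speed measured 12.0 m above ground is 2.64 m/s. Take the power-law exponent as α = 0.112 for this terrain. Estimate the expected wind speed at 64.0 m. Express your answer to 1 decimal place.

3.2 m/s

Power-law profile: V₂ = V₁ · (z₂/z₁)^α
V₂ = 2.64 × (64.0/12.0)^0.112 = 2.64 × (5.3333)^0.112
    = 2.64 × 1.2062 = 3.1844 m/s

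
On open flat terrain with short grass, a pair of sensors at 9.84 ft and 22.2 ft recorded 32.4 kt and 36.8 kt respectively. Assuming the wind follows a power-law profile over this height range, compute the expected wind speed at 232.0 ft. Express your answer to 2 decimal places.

First find α: α = ln(V₂/V₁)/ln(z₂/z₁) = ln(36.8/32.4)/ln(22.2/9.84) = 0.12734/0.81364 = 0.1565
Extrapolate from 22.2 ft to 232.0 ft: V₃ = 36.8 × (232.0/22.2)^0.1565 = 36.8 × 1.4438 = 53.1311 kt

53.13 kt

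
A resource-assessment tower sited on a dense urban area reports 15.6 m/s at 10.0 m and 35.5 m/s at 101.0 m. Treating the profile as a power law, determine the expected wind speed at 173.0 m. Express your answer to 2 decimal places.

First find α: α = ln(V₂/V₁)/ln(z₂/z₁) = ln(35.5/15.6)/ln(101.0/10.0) = 0.82226/2.31254 = 0.3556
Extrapolate from 101.0 m to 173.0 m: V₃ = 35.5 × (173.0/101.0)^0.3556 = 35.5 × 1.2109 = 42.9866 m/s

42.99 m/s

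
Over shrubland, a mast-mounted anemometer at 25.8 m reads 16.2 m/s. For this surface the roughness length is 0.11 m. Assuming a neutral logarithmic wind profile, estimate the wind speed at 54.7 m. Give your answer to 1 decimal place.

Log law: V(z) ∝ ln(z/z₀), so V₂/V₁ = ln(z₂/z₀) / ln(z₁/z₀).
ln(54.7/0.11) = 6.2091, ln(25.8/0.11) = 5.4576
V₂ = 16.2 × 6.2091/5.4576 = 16.2 × 1.1377 = 18.4307 m/s

18.4 m/s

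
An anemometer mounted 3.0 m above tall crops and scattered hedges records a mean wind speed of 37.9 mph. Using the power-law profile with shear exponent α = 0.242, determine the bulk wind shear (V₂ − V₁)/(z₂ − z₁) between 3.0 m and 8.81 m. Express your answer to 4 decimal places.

Power law: V₂ = V₁ · (z₂/z₁)^α = 37.9 × (2.9367)^0.242 = 49.1881 mph
ΔV/Δz = (49.1881 − 37.9)/(8.81 − 3.0) = 11.2881/5.8100 = 1.94287 mph/m

1.9429 mph/m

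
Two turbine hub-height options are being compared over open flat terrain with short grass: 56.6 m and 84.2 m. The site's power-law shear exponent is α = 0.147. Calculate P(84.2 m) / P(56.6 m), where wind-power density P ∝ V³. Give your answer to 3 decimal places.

1.191

Speed ratio: V_B/V_A = (z_B/z_A)^α = (84.2/56.6)^0.147 = (1.4876)^0.147 = 1.06012
Power-density ratio: P_B/P_A = (V_B/V_A)³ = (1.06012)³ = 1.19144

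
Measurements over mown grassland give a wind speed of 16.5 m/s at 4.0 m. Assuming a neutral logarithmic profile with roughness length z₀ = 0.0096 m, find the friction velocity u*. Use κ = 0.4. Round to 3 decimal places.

u* ≈ 1.094 m/s

Log law: V(z) = (u*/κ) · ln(z/z₀) ⇒ u* = κ · V / ln(z/z₀)
u* = 0.4 × 16.5 / ln(4.0/0.0096) = 0.4 × 16.5 / 6.0323
   = 6.6000 / 6.0323 = 1.0941 m/s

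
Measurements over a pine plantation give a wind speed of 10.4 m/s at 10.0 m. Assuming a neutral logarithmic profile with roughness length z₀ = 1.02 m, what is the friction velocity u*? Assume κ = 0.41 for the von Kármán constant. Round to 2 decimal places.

Log law: V(z) = (u*/κ) · ln(z/z₀) ⇒ u* = κ · V / ln(z/z₀)
u* = 0.41 × 10.4 / ln(10.0/1.02) = 0.41 × 10.4 / 2.2828
   = 4.2640 / 2.2828 = 1.8679 m/s

u* ≈ 1.87 m/s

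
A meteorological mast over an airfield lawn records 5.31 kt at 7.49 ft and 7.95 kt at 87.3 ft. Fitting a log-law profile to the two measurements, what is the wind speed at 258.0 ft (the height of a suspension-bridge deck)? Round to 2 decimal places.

9.11 kt

Log law: V ∝ ln(z/z₀). From the pair, with r = V₁/V₂ = 0.66792,
ln z₀ = (ln z₁ − r·ln z₂)/(1 − r) = (2.0136 − 0.66792×4.4694)/0.33208 = -2.9259 → z₀ = 0.05362 ft
V₃ = V₁ · ln(z₃/z₀)/ln(z₁/z₀) = 5.31 × 8.4789/4.9395 = 9.1149 kt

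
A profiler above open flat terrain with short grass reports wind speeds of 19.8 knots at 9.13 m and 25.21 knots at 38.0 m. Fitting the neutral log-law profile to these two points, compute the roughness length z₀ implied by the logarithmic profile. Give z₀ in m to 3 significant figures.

Log law: V(z) ∝ ln(z/z₀). With r = V₁/V₂ = 19.8/25.21 = 0.78540,
r · ln(z₂/z₀) = ln(z₁/z₀) ⇒ ln z₀ = (ln z₁ − r·ln z₂)/(1 − r)
ln z₀ = (2.21157 − 0.78540×3.63759) / 0.21460 = -3.0075
z₀ = exp(-3.0075) = 0.04941 m

z₀ ≈ 0.0494 m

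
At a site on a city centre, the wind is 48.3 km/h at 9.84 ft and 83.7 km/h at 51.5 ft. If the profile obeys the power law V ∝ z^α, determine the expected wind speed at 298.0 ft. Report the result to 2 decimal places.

149.96 km/h

First find α: α = ln(V₂/V₁)/ln(z₂/z₁) = ln(83.7/48.3)/ln(51.5/9.84) = 0.54981/1.65513 = 0.3322
Extrapolate from 51.5 ft to 298.0 ft: V₃ = 83.7 × (298.0/51.5)^0.3322 = 83.7 × 1.7917 = 149.9637 km/h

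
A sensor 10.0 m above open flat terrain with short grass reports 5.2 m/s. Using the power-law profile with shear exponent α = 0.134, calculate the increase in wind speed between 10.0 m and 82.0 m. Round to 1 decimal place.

1.7 m/s

Power law: V₂ = V₁ · (z₂/z₁)^α = 5.2 × (8.2000)^0.134 = 6.8937 m/s
ΔV = 6.8937 − 5.2 = 1.6937 m/s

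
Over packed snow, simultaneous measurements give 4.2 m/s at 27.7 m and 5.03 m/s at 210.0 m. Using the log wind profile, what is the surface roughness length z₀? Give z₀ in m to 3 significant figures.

z₀ ≈ 0.000979 m

Log law: V(z) ∝ ln(z/z₀). With r = V₁/V₂ = 4.2/5.03 = 0.83499,
r · ln(z₂/z₀) = ln(z₁/z₀) ⇒ ln z₀ = (ln z₁ − r·ln z₂)/(1 − r)
ln z₀ = (3.32143 − 0.83499×5.34711) / 0.16501 = -6.9290
z₀ = exp(-6.9290) = 0.0009790 m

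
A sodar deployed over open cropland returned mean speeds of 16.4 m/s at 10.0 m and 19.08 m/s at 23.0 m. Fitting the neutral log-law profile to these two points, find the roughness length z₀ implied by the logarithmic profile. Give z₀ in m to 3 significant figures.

z₀ ≈ 0.0612 m

Log law: V(z) ∝ ln(z/z₀). With r = V₁/V₂ = 16.4/19.08 = 0.85954,
r · ln(z₂/z₀) = ln(z₁/z₀) ⇒ ln z₀ = (ln z₁ − r·ln z₂)/(1 − r)
ln z₀ = (2.30259 − 0.85954×3.13549) / 0.14046 = -2.7943
z₀ = exp(-2.7943) = 0.06116 m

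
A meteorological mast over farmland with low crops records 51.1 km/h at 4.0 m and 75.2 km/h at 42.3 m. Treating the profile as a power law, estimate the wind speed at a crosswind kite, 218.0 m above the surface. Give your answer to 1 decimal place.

First find α: α = ln(V₂/V₁)/ln(z₂/z₁) = ln(75.2/51.1)/ln(42.3/4.0) = 0.38637/2.35849 = 0.1638
Extrapolate from 42.3 m to 218.0 m: V₃ = 75.2 × (218.0/42.3)^0.1638 = 75.2 × 1.3082 = 98.3731 km/h

98.4 km/h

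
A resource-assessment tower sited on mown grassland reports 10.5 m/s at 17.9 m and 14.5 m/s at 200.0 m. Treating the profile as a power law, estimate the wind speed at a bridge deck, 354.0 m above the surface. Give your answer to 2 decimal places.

First find α: α = ln(V₂/V₁)/ln(z₂/z₁) = ln(14.5/10.5)/ln(200.0/17.9) = 0.32277/2.41352 = 0.1337
Extrapolate from 200.0 m to 354.0 m: V₃ = 14.5 × (354.0/200.0)^0.1337 = 14.5 × 1.0794 = 15.6506 m/s

15.65 m/s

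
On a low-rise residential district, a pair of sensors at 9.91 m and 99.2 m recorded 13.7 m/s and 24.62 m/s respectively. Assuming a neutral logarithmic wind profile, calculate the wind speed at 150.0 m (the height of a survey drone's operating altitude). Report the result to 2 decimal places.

26.58 m/s

Log law: V ∝ ln(z/z₀). From the pair, with r = V₁/V₂ = 0.55646,
ln z₀ = (ln z₁ − r·ln z₂)/(1 − r) = (2.2935 − 0.55646×4.5971)/0.44354 = -0.5965 → z₀ = 0.5507 m
V₃ = V₁ · ln(z₃/z₀)/ln(z₁/z₀) = 13.7 × 5.6071/2.8900 = 26.5802 m/s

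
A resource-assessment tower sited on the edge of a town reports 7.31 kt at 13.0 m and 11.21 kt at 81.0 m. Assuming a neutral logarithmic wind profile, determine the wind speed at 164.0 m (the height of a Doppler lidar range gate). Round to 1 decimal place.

Log law: V ∝ ln(z/z₀). From the pair, with r = V₁/V₂ = 0.65210,
ln z₀ = (ln z₁ − r·ln z₂)/(1 − r) = (2.5649 − 0.65210×4.3944)/0.34790 = -0.8642 → z₀ = 0.4214 m
V₃ = V₁ · ln(z₃/z₀)/ln(z₁/z₀) = 7.31 × 5.9641/3.4291 = 12.7138 kt

12.7 kt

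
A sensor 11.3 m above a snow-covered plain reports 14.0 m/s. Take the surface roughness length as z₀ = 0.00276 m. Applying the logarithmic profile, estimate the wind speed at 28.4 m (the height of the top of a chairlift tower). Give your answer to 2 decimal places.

Log law: V(z) ∝ ln(z/z₀), so V₂/V₁ = ln(z₂/z₀) / ln(z₁/z₀).
ln(28.4/0.00276) = 9.2389, ln(11.3/0.00276) = 8.3173
V₂ = 14.0 × 9.2389/8.3173 = 14.0 × 1.1108 = 15.5512 m/s

15.55 m/s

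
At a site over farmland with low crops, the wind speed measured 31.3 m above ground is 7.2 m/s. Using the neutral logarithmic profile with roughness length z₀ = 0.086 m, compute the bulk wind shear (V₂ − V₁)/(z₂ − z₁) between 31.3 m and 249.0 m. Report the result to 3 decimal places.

0.012 m/s/m

Log law: V₂ = V₁ · ln(z₂/z₀)/ln(z₁/z₀) = 7.2 × 7.9709/5.8970 = 9.7321 m/s
ΔV/Δz = (9.7321 − 7.2)/(249.0 − 31.3) = 2.5321/217.7000 = 0.01163 m/s/m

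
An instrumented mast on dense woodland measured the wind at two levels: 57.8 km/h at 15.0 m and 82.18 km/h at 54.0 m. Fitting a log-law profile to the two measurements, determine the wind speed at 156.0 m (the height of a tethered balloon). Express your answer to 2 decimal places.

102.37 km/h

Log law: V ∝ ln(z/z₀). From the pair, with r = V₁/V₂ = 0.70333,
ln z₀ = (ln z₁ − r·ln z₂)/(1 − r) = (2.7081 − 0.70333×3.9890)/0.29667 = -0.3288 → z₀ = 0.7198 m
V₃ = V₁ · ln(z₃/z₀)/ln(z₁/z₀) = 57.8 × 5.3786/3.0368 = 102.3716 km/h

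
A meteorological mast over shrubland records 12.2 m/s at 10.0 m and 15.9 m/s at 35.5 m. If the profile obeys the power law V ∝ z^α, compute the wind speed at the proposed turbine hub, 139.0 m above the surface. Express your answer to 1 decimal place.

First find α: α = ln(V₂/V₁)/ln(z₂/z₁) = ln(15.9/12.2)/ln(35.5/10.0) = 0.26488/1.26695 = 0.2091
Extrapolate from 35.5 m to 139.0 m: V₃ = 15.9 × (139.0/35.5)^0.2091 = 15.9 × 1.3303 = 21.1511 m/s

21.2 m/s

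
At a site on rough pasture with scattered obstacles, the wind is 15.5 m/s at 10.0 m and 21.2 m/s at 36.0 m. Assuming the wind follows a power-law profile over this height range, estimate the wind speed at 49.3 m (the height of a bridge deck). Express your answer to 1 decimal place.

First find α: α = ln(V₂/V₁)/ln(z₂/z₁) = ln(21.2/15.5)/ln(36.0/10.0) = 0.31316/1.28093 = 0.2445
Extrapolate from 36.0 m to 49.3 m: V₃ = 21.2 × (49.3/36.0)^0.2445 = 21.2 × 1.0799 = 22.8938 m/s

22.9 m/s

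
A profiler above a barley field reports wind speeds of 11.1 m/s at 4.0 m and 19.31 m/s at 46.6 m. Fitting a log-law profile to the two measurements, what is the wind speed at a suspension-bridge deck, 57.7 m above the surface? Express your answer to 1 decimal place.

20.0 m/s

Log law: V ∝ ln(z/z₀). From the pair, with r = V₁/V₂ = 0.57483,
ln z₀ = (ln z₁ − r·ln z₂)/(1 − r) = (1.3863 − 0.57483×3.8416)/0.42517 = -1.9333 → z₀ = 0.1447 m
V₃ = V₁ · ln(z₃/z₀)/ln(z₁/z₀) = 11.1 × 5.9886/3.3196 = 20.0244 m/s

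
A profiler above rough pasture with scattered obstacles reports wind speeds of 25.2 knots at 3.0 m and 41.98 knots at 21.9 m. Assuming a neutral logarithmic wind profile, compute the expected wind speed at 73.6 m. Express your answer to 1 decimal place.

Log law: V ∝ ln(z/z₀). From the pair, with r = V₁/V₂ = 0.60029,
ln z₀ = (ln z₁ − r·ln z₂)/(1 − r) = (1.0986 − 0.60029×3.0865)/0.39971 = -1.8868 → z₀ = 0.1516 m
V₃ = V₁ · ln(z₃/z₀)/ln(z₁/z₀) = 25.2 × 6.1854/2.9854 = 52.2120 knots

52.2 knots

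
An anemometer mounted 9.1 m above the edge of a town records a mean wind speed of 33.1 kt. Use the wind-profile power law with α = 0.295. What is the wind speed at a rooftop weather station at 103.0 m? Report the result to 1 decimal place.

67.7 kt

Power-law profile: V₂ = V₁ · (z₂/z₁)^α
V₂ = 33.1 × (103.0/9.1)^0.295 = 33.1 × (11.3187)^0.295
    = 33.1 × 2.0458 = 67.7170 kt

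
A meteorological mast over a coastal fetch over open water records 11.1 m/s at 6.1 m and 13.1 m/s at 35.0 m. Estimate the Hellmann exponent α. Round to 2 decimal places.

α ≈ 0.09

Power law: V₂/V₁ = (z₂/z₁)^α ⇒ α = ln(V₂/V₁) / ln(z₂/z₁)
α = ln(13.1/11.1) / ln(35.0/6.1) = ln(1.1802) / ln(5.7377)
  = 0.16567 / 1.74706 = 0.09483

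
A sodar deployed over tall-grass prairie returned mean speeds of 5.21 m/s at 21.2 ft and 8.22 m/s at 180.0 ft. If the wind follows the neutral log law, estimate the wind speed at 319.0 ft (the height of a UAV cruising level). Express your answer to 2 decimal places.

9.03 m/s

Log law: V ∝ ln(z/z₀). From the pair, with r = V₁/V₂ = 0.63382,
ln z₀ = (ln z₁ − r·ln z₂)/(1 − r) = (3.0540 − 0.63382×5.1930)/0.36618 = -0.6483 → z₀ = 0.5229 ft
V₃ = V₁ · ln(z₃/z₀)/ln(z₁/z₀) = 5.21 × 6.4135/3.7023 = 9.0253 m/s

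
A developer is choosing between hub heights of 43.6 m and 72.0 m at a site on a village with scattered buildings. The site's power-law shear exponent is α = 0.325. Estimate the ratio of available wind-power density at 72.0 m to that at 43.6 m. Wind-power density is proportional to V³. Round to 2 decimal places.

Speed ratio: V_B/V_A = (z_B/z_A)^α = (72.0/43.6)^0.325 = (1.6514)^0.325 = 1.17706
Power-density ratio: P_B/P_A = (V_B/V_A)³ = (1.17706)³ = 1.63080

1.63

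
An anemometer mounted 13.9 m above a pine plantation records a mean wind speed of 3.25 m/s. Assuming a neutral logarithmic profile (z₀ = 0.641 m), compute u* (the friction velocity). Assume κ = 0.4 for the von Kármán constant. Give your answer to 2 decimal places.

u* ≈ 0.42 m/s

Log law: V(z) = (u*/κ) · ln(z/z₀) ⇒ u* = κ · V / ln(z/z₀)
u* = 0.4 × 3.25 / ln(13.9/0.641) = 0.4 × 3.25 / 3.0766
   = 1.3000 / 3.0766 = 0.4225 m/s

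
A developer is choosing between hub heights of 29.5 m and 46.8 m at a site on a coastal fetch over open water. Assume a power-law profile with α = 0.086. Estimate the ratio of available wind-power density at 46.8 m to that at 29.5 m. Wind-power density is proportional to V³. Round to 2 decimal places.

1.13

Speed ratio: V_B/V_A = (z_B/z_A)^α = (46.8/29.5)^0.086 = (1.5864)^0.086 = 1.04049
Power-density ratio: P_B/P_A = (V_B/V_A)³ = (1.04049)³ = 1.12644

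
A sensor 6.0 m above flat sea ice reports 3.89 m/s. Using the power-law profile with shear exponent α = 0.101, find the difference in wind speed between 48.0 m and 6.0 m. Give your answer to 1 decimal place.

0.9 m/s

Power law: V₂ = V₁ · (z₂/z₁)^α = 3.89 × (8.0000)^0.101 = 4.7991 m/s
ΔV = 4.7991 − 3.89 = 0.9091 m/s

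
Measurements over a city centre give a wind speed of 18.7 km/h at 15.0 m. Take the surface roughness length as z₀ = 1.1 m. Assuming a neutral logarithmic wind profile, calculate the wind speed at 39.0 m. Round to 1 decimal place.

Log law: V(z) ∝ ln(z/z₀), so V₂/V₁ = ln(z₂/z₀) / ln(z₁/z₀).
ln(39.0/1.1) = 3.5683, ln(15.0/1.1) = 2.6127
V₂ = 18.7 × 3.5683/2.6127 = 18.7 × 1.3657 = 25.5388 km/h

25.5 km/h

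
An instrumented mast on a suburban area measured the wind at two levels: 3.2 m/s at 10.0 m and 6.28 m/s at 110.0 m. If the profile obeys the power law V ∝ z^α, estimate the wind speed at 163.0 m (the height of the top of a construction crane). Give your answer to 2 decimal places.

First find α: α = ln(V₂/V₁)/ln(z₂/z₁) = ln(6.28/3.2)/ln(110.0/10.0) = 0.67422/2.39790 = 0.2812
Extrapolate from 110.0 m to 163.0 m: V₃ = 6.28 × (163.0/110.0)^0.2812 = 6.28 × 1.1169 = 7.0143 m/s

7.01 m/s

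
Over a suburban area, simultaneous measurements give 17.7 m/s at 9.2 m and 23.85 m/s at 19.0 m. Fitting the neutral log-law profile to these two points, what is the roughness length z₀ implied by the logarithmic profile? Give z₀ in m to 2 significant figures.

Log law: V(z) ∝ ln(z/z₀). With r = V₁/V₂ = 17.7/23.85 = 0.74214,
r · ln(z₂/z₀) = ln(z₁/z₀) ⇒ ln z₀ = (ln z₁ − r·ln z₂)/(1 − r)
ln z₀ = (2.21920 − 0.74214×2.94444) / 0.25786 = 0.1319
z₀ = exp(0.1319) = 1.141 m

z₀ ≈ 1.1 m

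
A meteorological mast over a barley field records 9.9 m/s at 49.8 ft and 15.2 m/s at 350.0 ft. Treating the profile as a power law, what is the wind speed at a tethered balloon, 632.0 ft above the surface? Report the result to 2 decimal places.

First find α: α = ln(V₂/V₁)/ln(z₂/z₁) = ln(15.2/9.9)/ln(350.0/49.8) = 0.42876/1.94992 = 0.2199
Extrapolate from 350.0 ft to 632.0 ft: V₃ = 15.2 × (632.0/350.0)^0.2199 = 15.2 × 1.1388 = 17.3092 m/s

17.31 m/s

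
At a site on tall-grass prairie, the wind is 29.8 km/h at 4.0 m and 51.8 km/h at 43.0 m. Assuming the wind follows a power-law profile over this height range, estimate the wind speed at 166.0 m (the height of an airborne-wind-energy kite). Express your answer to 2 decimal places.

First find α: α = ln(V₂/V₁)/ln(z₂/z₁) = ln(51.8/29.8)/ln(43.0/4.0) = 0.55288/2.37491 = 0.2328
Extrapolate from 43.0 m to 166.0 m: V₃ = 51.8 × (166.0/43.0)^0.2328 = 51.8 × 1.3695 = 70.9415 km/h

70.94 km/h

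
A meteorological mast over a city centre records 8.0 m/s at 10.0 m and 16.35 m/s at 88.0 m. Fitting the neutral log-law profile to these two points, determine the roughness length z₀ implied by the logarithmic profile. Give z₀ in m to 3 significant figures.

Log law: V(z) ∝ ln(z/z₀). With r = V₁/V₂ = 8.0/16.35 = 0.48930,
r · ln(z₂/z₀) = ln(z₁/z₀) ⇒ ln z₀ = (ln z₁ − r·ln z₂)/(1 − r)
ln z₀ = (2.30259 − 0.48930×4.47734) / 0.51070 = 0.2190
z₀ = exp(0.2190) = 1.245 m

z₀ ≈ 1.24 m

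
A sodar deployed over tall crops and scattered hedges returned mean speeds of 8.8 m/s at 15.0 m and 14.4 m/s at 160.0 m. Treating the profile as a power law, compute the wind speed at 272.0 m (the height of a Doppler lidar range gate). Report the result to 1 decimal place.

First find α: α = ln(V₂/V₁)/ln(z₂/z₁) = ln(14.4/8.8)/ln(160.0/15.0) = 0.49248/2.36712 = 0.2080
Extrapolate from 160.0 m to 272.0 m: V₃ = 14.4 × (272.0/160.0)^0.2080 = 14.4 × 1.1167 = 16.0808 m/s

16.1 m/s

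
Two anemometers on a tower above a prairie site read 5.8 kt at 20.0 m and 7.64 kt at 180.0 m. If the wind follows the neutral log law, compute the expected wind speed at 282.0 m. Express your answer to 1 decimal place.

Log law: V ∝ ln(z/z₀). From the pair, with r = V₁/V₂ = 0.75916,
ln z₀ = (ln z₁ − r·ln z₂)/(1 − r) = (2.9957 − 0.75916×5.1930)/0.24084 = -3.9303 → z₀ = 0.01964 m
V₃ = V₁ · ln(z₃/z₀)/ln(z₁/z₀) = 5.8 × 9.5722/6.9260 = 8.0160 kt

8.0 kt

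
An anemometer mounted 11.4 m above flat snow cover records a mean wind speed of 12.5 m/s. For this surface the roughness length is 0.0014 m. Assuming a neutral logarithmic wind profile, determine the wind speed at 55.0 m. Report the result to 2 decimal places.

14.68 m/s

Log law: V(z) ∝ ln(z/z₀), so V₂/V₁ = ln(z₂/z₀) / ln(z₁/z₀).
ln(55.0/0.0014) = 10.5786, ln(11.4/0.0014) = 9.0049
V₂ = 12.5 × 10.5786/9.0049 = 12.5 × 1.1748 = 14.6845 m/s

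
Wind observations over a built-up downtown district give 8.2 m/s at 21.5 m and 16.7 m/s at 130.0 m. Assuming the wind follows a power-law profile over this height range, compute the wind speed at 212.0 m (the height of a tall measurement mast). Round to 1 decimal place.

20.3 m/s

First find α: α = ln(V₂/V₁)/ln(z₂/z₁) = ln(16.7/8.2)/ln(130.0/21.5) = 0.71127/1.79948 = 0.3953
Extrapolate from 130.0 m to 212.0 m: V₃ = 16.7 × (212.0/130.0)^0.3953 = 16.7 × 1.2133 = 20.2613 m/s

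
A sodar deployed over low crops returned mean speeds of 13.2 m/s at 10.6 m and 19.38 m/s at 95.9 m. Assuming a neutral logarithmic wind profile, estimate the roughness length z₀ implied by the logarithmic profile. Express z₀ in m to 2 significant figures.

Log law: V(z) ∝ ln(z/z₀). With r = V₁/V₂ = 13.2/19.38 = 0.68111,
r · ln(z₂/z₀) = ln(z₁/z₀) ⇒ ln z₀ = (ln z₁ − r·ln z₂)/(1 − r)
ln z₀ = (2.36085 − 0.68111×4.56331) / 0.31889 = -2.3434
z₀ = exp(-2.3434) = 0.09600 m

z₀ ≈ 0.096 m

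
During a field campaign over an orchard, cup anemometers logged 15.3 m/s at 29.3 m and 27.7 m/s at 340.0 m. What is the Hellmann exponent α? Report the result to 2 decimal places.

Power law: V₂/V₁ = (z₂/z₁)^α ⇒ α = ln(V₂/V₁) / ln(z₂/z₁)
α = ln(27.7/15.3) / ln(340.0/29.3) = ln(1.8105) / ln(11.6041)
  = 0.59358 / 2.45136 = 0.24214

α ≈ 0.24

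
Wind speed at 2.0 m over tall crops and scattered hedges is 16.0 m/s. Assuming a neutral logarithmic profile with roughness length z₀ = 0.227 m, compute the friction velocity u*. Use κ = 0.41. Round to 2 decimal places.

Log law: V(z) = (u*/κ) · ln(z/z₀) ⇒ u* = κ · V / ln(z/z₀)
u* = 0.41 × 16.0 / ln(2.0/0.227) = 0.41 × 16.0 / 2.1760
   = 6.5600 / 2.1760 = 3.0148 m/s

u* ≈ 3.01 m/s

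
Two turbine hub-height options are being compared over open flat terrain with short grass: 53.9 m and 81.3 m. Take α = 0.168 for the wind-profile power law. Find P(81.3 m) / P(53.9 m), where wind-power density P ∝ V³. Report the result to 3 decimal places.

Speed ratio: V_B/V_A = (z_B/z_A)^α = (81.3/53.9)^0.168 = (1.5083)^0.168 = 1.07149
Power-density ratio: P_B/P_A = (V_B/V_A)³ = (1.07149)³ = 1.23017

1.230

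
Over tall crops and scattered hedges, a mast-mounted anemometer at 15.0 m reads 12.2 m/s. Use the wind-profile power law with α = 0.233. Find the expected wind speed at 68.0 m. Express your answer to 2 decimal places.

17.35 m/s

Power-law profile: V₂ = V₁ · (z₂/z₁)^α
V₂ = 12.2 × (68.0/15.0)^0.233 = 12.2 × (4.5333)^0.233
    = 12.2 × 1.4221 = 17.3502 m/s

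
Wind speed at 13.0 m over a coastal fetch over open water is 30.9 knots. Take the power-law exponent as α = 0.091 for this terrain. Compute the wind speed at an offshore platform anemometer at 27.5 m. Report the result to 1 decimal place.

33.1 knots

Power-law profile: V₂ = V₁ · (z₂/z₁)^α
V₂ = 30.9 × (27.5/13.0)^0.091 = 30.9 × (2.1154)^0.091
    = 30.9 × 1.0706 = 33.0803 knots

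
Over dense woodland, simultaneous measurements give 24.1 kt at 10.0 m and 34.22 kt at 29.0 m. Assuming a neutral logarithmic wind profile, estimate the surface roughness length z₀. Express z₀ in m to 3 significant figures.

Log law: V(z) ∝ ln(z/z₀). With r = V₁/V₂ = 24.1/34.22 = 0.70427,
r · ln(z₂/z₀) = ln(z₁/z₀) ⇒ ln z₀ = (ln z₁ − r·ln z₂)/(1 − r)
ln z₀ = (2.30259 − 0.70427×3.36730) / 0.29573 = -0.2329
z₀ = exp(-0.2329) = 0.7922 m

z₀ ≈ 0.792 m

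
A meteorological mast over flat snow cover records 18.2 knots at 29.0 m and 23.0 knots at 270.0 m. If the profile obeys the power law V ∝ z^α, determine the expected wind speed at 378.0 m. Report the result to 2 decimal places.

First find α: α = ln(V₂/V₁)/ln(z₂/z₁) = ln(23.0/18.2)/ln(270.0/29.0) = 0.23407/2.23113 = 0.1049
Extrapolate from 270.0 m to 378.0 m: V₃ = 23.0 × (378.0/270.0)^0.1049 = 23.0 × 1.0359 = 23.8264 knots

23.83 knots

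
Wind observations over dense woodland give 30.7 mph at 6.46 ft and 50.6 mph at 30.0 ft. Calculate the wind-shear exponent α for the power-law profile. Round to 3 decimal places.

α ≈ 0.325

Power law: V₂/V₁ = (z₂/z₁)^α ⇒ α = ln(V₂/V₁) / ln(z₂/z₁)
α = ln(50.6/30.7) / ln(30.0/6.46) = ln(1.6482) / ln(4.6440)
  = 0.49969 / 1.53557 = 0.32541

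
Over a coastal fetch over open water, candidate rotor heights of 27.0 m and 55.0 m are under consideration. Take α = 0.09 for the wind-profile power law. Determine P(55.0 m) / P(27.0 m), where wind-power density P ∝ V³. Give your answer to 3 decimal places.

1.212

Speed ratio: V_B/V_A = (z_B/z_A)^α = (55.0/27.0)^0.09 = (2.0370)^0.09 = 1.06613
Power-density ratio: P_B/P_A = (V_B/V_A)³ = (1.06613)³ = 1.21180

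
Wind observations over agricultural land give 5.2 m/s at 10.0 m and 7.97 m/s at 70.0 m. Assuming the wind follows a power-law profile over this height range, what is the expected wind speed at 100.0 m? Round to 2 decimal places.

8.62 m/s

First find α: α = ln(V₂/V₁)/ln(z₂/z₁) = ln(7.97/5.2)/ln(70.0/10.0) = 0.42703/1.94591 = 0.2194
Extrapolate from 70.0 m to 100.0 m: V₃ = 7.97 × (100.0/70.0)^0.2194 = 7.97 × 1.0814 = 8.6189 m/s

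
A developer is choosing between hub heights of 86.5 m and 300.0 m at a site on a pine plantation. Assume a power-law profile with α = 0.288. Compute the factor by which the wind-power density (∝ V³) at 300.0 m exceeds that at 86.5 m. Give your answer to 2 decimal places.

Speed ratio: V_B/V_A = (z_B/z_A)^α = (300.0/86.5)^0.288 = (3.4682)^0.288 = 1.43071
Power-density ratio: P_B/P_A = (V_B/V_A)³ = (1.43071)³ = 2.92854

2.93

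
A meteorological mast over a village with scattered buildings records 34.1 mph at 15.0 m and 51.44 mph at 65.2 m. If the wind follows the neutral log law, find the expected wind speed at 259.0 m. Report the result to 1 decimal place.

67.7 mph

Log law: V ∝ ln(z/z₀). From the pair, with r = V₁/V₂ = 0.66291,
ln z₀ = (ln z₁ − r·ln z₂)/(1 − r) = (2.7081 − 0.66291×4.1775)/0.33709 = -0.1816 → z₀ = 0.8339 m
V₃ = V₁ · ln(z₃/z₀)/ln(z₁/z₀) = 34.1 × 5.7384/2.8897 = 67.7175 mph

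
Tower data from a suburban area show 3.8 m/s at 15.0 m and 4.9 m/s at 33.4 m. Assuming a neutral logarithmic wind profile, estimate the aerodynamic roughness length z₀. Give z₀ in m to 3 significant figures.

Log law: V(z) ∝ ln(z/z₀). With r = V₁/V₂ = 3.8/4.9 = 0.77551,
r · ln(z₂/z₀) = ln(z₁/z₀) ⇒ ln z₀ = (ln z₁ − r·ln z₂)/(1 − r)
ln z₀ = (2.70805 − 0.77551×3.50856) / 0.22449 = -0.0573
z₀ = exp(-0.0573) = 0.9443 m

z₀ ≈ 0.944 m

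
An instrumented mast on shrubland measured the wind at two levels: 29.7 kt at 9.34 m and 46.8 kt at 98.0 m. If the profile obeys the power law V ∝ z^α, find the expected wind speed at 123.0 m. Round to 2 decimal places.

First find α: α = ln(V₂/V₁)/ln(z₂/z₁) = ln(46.8/29.7)/ln(98.0/9.34) = 0.45474/2.35066 = 0.1935
Extrapolate from 98.0 m to 123.0 m: V₃ = 46.8 × (123.0/98.0)^0.1935 = 46.8 × 1.0449 = 48.9030 kt

48.90 kt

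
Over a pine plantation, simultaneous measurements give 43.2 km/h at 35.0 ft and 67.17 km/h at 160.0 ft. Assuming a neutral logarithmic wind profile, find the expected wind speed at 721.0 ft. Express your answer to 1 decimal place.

Log law: V ∝ ln(z/z₀). From the pair, with r = V₁/V₂ = 0.64314,
ln z₀ = (ln z₁ − r·ln z₂)/(1 − r) = (3.5553 − 0.64314×5.0752)/0.35686 = 0.8162 → z₀ = 2.262 ft
V₃ = V₁ · ln(z₃/z₀)/ln(z₁/z₀) = 43.2 × 5.7644/2.7391 = 90.9135 km/h

90.9 km/h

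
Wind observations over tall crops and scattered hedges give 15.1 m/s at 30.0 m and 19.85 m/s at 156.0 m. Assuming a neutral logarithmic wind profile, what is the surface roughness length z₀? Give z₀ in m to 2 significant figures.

Log law: V(z) ∝ ln(z/z₀). With r = V₁/V₂ = 15.1/19.85 = 0.76071,
r · ln(z₂/z₀) = ln(z₁/z₀) ⇒ ln z₀ = (ln z₁ − r·ln z₂)/(1 − r)
ln z₀ = (3.40120 − 0.76071×5.04986) / 0.23929 = -1.8398
z₀ = exp(-1.8398) = 0.1588 m

z₀ ≈ 0.16 m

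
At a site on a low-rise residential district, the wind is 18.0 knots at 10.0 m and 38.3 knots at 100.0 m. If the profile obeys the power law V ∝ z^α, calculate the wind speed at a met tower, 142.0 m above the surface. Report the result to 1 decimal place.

43.0 knots

First find α: α = ln(V₂/V₁)/ln(z₂/z₁) = ln(38.3/18.0)/ln(100.0/10.0) = 0.75508/2.30259 = 0.3279
Extrapolate from 100.0 m to 142.0 m: V₃ = 38.3 × (142.0/100.0)^0.3279 = 38.3 × 1.1219 = 42.9673 knots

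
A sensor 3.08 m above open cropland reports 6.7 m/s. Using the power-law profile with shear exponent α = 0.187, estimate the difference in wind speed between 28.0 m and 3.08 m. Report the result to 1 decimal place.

Power law: V₂ = V₁ · (z₂/z₁)^α = 6.7 × (9.0909)^0.187 = 10.1236 m/s
ΔV = 10.1236 − 6.7 = 3.4236 m/s

3.4 m/s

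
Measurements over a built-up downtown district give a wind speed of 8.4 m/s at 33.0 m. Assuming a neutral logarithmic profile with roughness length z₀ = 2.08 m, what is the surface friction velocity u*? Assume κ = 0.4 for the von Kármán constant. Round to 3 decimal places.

Log law: V(z) = (u*/κ) · ln(z/z₀) ⇒ u* = κ · V / ln(z/z₀)
u* = 0.4 × 8.4 / ln(33.0/2.08) = 0.4 × 8.4 / 2.7641
   = 3.3600 / 2.7641 = 1.2156 m/s

u* ≈ 1.216 m/s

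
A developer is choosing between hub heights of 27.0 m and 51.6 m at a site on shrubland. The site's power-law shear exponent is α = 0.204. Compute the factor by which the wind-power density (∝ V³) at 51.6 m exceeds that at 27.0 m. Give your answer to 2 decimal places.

1.49

Speed ratio: V_B/V_A = (z_B/z_A)^α = (51.6/27.0)^0.204 = (1.9111)^0.204 = 1.14125
Power-density ratio: P_B/P_A = (V_B/V_A)³ = (1.14125)³ = 1.48644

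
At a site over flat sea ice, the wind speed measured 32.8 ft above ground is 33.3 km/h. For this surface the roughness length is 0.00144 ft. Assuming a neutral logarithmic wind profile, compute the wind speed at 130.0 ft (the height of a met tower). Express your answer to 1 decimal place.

37.9 km/h

Log law: V(z) ∝ ln(z/z₀), so V₂/V₁ = ln(z₂/z₀) / ln(z₁/z₀).
ln(130.0/0.00144) = 11.4106, ln(32.8/0.00144) = 10.0335
V₂ = 33.3 × 11.4106/10.0335 = 33.3 × 1.1373 = 37.8704 km/h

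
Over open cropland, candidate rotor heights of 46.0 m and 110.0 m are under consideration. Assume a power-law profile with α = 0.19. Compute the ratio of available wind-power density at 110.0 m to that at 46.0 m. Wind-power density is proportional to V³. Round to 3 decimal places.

Speed ratio: V_B/V_A = (z_B/z_A)^α = (110.0/46.0)^0.19 = (2.3913)^0.19 = 1.18016
Power-density ratio: P_B/P_A = (V_B/V_A)³ = (1.18016)³ = 1.64370

1.644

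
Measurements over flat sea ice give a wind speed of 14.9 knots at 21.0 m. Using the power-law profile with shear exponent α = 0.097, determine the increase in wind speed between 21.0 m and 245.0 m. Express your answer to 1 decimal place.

Power law: V₂ = V₁ · (z₂/z₁)^α = 14.9 × (11.6667)^0.097 = 18.9095 knots
ΔV = 18.9095 − 14.9 = 4.0095 knots

4.0 knots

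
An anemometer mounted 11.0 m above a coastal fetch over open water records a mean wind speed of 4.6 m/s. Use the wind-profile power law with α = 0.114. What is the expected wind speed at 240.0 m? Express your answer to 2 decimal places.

Power-law profile: V₂ = V₁ · (z₂/z₁)^α
V₂ = 4.6 × (240.0/11.0)^0.114 = 4.6 × (21.8182)^0.114
    = 4.6 × 1.4211 = 6.5371 m/s

6.54 m/s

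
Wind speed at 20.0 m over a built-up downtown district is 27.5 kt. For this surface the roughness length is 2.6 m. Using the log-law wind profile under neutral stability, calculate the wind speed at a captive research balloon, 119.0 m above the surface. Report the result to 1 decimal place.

Log law: V(z) ∝ ln(z/z₀), so V₂/V₁ = ln(z₂/z₀) / ln(z₁/z₀).
ln(119.0/2.6) = 3.8236, ln(20.0/2.6) = 2.0402
V₂ = 27.5 × 3.8236/2.0402 = 27.5 × 1.8741 = 51.5382 kt

51.5 kt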